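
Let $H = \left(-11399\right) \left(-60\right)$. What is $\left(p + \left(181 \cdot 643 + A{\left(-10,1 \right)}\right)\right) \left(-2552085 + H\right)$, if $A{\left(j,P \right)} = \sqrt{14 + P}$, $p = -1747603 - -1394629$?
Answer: $441986293695 - 1868145 \sqrt{15} \approx 4.4198 \cdot 10^{11}$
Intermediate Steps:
$p = -352974$ ($p = -1747603 + 1394629 = -352974$)
$H = 683940$
$\left(p + \left(181 \cdot 643 + A{\left(-10,1 \right)}\right)\right) \left(-2552085 + H\right) = \left(-352974 + \left(181 \cdot 643 + \sqrt{14 + 1}\right)\right) \left(-2552085 + 683940\right) = \left(-352974 + \left(116383 + \sqrt{15}\right)\right) \left(-1868145\right) = \left(-236591 + \sqrt{15}\right) \left(-1868145\right) = 441986293695 - 1868145 \sqrt{15}$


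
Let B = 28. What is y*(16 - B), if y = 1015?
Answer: -12180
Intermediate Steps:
y*(16 - B) = 1015*(16 - 1*28) = 1015*(16 - 28) = 1015*(-12) = -12180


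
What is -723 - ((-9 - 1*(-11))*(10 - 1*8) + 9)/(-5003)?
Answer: -3617156/5003 ≈ -723.00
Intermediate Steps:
-723 - ((-9 - 1*(-11))*(10 - 1*8) + 9)/(-5003) = -723 - ((-9 + 11)*(10 - 8) + 9)*(-1)/5003 = -723 - (2*2 + 9)*(-1)/5003 = -723 - (4 + 9)*(-1)/5003 = -723 - 13*(-1)/5003 = -723 - 1*(-13/5003) = -723 + 13/5003 = -3617156/5003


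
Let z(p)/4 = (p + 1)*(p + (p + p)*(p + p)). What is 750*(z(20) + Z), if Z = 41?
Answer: 102090750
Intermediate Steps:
z(p) = 4*(1 + p)*(p + 4*p²) (z(p) = 4*((p + 1)*(p + (p + p)*(p + p))) = 4*((1 + p)*(p + (2*p)*(2*p))) = 4*((1 + p)*(p + 4*p²)) = 4*(1 + p)*(p + 4*p²))
750*(z(20) + Z) = 750*(4*20*(1 + 4*20² + 5*20) + 41) = 750*(4*20*(1 + 4*400 + 100) + 41) = 750*(4*20*(1 + 1600 + 100) + 41) = 750*(4*20*1701 + 41) = 750*(136080 + 41) = 750*136121 = 102090750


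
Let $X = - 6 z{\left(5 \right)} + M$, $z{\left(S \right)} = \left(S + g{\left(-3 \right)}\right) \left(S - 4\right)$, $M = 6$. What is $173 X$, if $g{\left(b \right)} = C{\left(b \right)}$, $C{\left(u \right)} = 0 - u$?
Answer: $-7266$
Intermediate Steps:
$C{\left(u \right)} = - u$
$g{\left(b \right)} = - b$
$z{\left(S \right)} = \left(-4 + S\right) \left(3 + S\right)$ ($z{\left(S \right)} = \left(S - -3\right) \left(S - 4\right) = \left(S + 3\right) \left(-4 + S\right) = \left(3 + S\right) \left(-4 + S\right) = \left(-4 + S\right) \left(3 + S\right)$)
$X = -42$ ($X = - 6 \left(-12 + 5^{2} - 5\right) + 6 = - 6 \left(-12 + 25 - 5\right) + 6 = \left(-6\right) 8 + 6 = -48 + 6 = -42$)
$173 X = 173 \left(-42\right) = -7266$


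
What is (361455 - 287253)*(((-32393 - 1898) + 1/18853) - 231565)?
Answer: -371914015357734/18853 ≈ -1.9727e+10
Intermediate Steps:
(361455 - 287253)*(((-32393 - 1898) + 1/18853) - 231565) = 74202*((-34291 + 1/18853) - 231565) = 74202*(-646488222/18853 - 231565) = 74202*(-5012183167/18853) = -371914015357734/18853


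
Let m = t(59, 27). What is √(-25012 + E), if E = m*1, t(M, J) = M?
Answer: I*√24953 ≈ 157.97*I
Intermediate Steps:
m = 59
E = 59 (E = 59*1 = 59)
√(-25012 + E) = √(-25012 + 59) = √(-24953) = I*√24953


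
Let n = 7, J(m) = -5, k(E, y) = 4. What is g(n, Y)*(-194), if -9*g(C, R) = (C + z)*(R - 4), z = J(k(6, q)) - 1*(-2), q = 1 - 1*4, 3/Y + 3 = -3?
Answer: -388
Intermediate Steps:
Y = -½ (Y = 3/(-3 - 3) = 3/(-6) = 3*(-⅙) = -½ ≈ -0.50000)
q = -3 (q = 1 - 4 = -3)
z = -3 (z = -5 - 1*(-2) = -5 + 2 = -3)
g(C, R) = -(-4 + R)*(-3 + C)/9 (g(C, R) = -(C - 3)*(R - 4)/9 = -(-3 + C)*(-4 + R)/9 = -(-4 + R)*(-3 + C)/9)
g(n, Y)*(-194) = (-4/3 + (⅓)*(-½) + (4/9)*7 - ⅑*7*(-½))*(-194) = (-4/3 - ⅙ + 28/9 + 7/18)*(-194) = 2*(-194) = -388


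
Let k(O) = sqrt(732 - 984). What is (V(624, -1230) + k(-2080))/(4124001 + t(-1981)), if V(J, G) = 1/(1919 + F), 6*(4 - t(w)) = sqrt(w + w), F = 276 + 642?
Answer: 74232090/868500768784736747 - 126*sqrt(566)/306133510322431 + 3*I*sqrt(3962)/868500768784736747 + 445392540*I*sqrt(7)/306133510322431 ≈ 7.568e-11 + 3.8493e-6*I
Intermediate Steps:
k(O) = 6*I*sqrt(7) (k(O) = sqrt(-252) = 6*I*sqrt(7))
F = 918
t(w) = 4 - sqrt(2)*sqrt(w)/6 (t(w) = 4 - sqrt(w + w)/6 = 4 - sqrt(2)*sqrt(w)/6)
V(J, G) = 1/2837 (V(J, G) = 1/(1919 + 918) = 1/2837)
(V(624, -1230) + k(-2080))/(4124001 + t(-1981)) = (1/2837 + 6*I*sqrt(7))/(4124001 + (4 - sqrt(2)*sqrt(-1981)/6)) = (1/2837 + 6*I*sqrt(7))/(4124001 + (4 - sqrt(2)*I*sqrt(1981)/6)) = (1/2837 + 6*I*sqrt(7))/(4124001 + (4 - I*sqrt(3962)/6)) = (1/2837 + 6*I*sqrt(7))/(4124005 - I*sqrt(3962)/6)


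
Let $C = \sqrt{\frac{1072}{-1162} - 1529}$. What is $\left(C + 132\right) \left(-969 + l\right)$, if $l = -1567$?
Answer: $-334752 - \frac{7608 i \sqrt{57382465}}{581} \approx -3.3475 \cdot 10^{5} - 99194.0 i$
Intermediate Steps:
$C = \frac{3 i \sqrt{57382465}}{581}$ ($C = \sqrt{1072 \left(- \frac{1}{1162}\right) - 1529} = \sqrt{- \frac{536}{581} - 1529} = \sqrt{- \frac{888885}{581}} = \frac{3 i \sqrt{57382465}}{581} \approx 39.114 i$)
$\left(C + 132\right) \left(-969 + l\right) = \left(\frac{3 i \sqrt{57382465}}{581} + 132\right) \left(-969 - 1567\right) = \left(132 + \frac{3 i \sqrt{57382465}}{581}\right) \left(-2536\right) = -334752 - \frac{7608 i \sqrt{57382465}}{581}$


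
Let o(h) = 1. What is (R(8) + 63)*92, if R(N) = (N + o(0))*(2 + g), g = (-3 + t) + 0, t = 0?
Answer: 4968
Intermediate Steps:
g = -3 (g = (-3 + 0) + 0 = -3 + 0 = -3)
R(N) = -1 - N (R(N) = (N + 1)*(2 - 3) = (1 + N)*(-1) = -1 - N)
(R(8) + 63)*92 = ((-1 - 1*8) + 63)*92 = ((-1 - 8) + 63)*92 = (-9 + 63)*92 = 54*92 = 4968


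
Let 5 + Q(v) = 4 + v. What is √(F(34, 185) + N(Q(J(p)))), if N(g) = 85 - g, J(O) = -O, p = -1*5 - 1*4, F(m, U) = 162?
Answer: √239 ≈ 15.460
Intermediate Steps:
p = -9 (p = -5 - 4 = -9)
Q(v) = -1 + v (Q(v) = -5 + (4 + v) = -1 + v)
√(F(34, 185) + N(Q(J(p)))) = √(162 + (85 - (-1 - 1*(-9)))) = √(162 + (85 - (-1 + 9))) = √(162 + (85 - 1*8)) = √(162 + (85 - 8)) = √(162 + 77) = √239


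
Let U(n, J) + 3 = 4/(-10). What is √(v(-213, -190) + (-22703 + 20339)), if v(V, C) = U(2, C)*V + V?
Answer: 4*I*√2895/5 ≈ 43.044*I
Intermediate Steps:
U(n, J) = -17/5 (U(n, J) = -3 + 4/(-10) = -3 + 4*(-⅒) = -3 - ⅖ = -17/5)
v(V, C) = -12*V/5 (v(V, C) = -17*V/5 + V = -12*V/5)
√(v(-213, -190) + (-22703 + 20339)) = √(-12/5*(-213) + (-22703 + 20339)) = √(2556/5 - 2364) = √(-9264/5) = 4*I*√2895/5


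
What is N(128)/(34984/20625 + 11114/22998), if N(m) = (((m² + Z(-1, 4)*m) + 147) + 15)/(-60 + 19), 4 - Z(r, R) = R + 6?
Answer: -1247339651250/7064219927 ≈ -176.57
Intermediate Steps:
Z(r, R) = -2 - R (Z(r, R) = 4 - (R + 6) = 4 - (6 + R) = 4 + (-6 - R) = -2 - R)
N(m) = -162/41 - m²/41 + 6*m/41 (N(m) = (((m² + (-2 - 1*4)*m) + 147) + 15)/(-60 + 19) = (((m² + (-2 - 4)*m) + 147) + 15)/(-41) = (((m² - 6*m) + 147) + 15)*(-1/41) = ((147 + m² - 6*m) + 15)*(-1/41) = (162 + m² - 6*m)*(-1/41) = -162/41 - m²/41 + 6*m/41)
N(128)/(34984/20625 + 11114/22998) = (-162/41 - 1/41*128² + (6/41)*128)/(34984/20625 + 11114/22998) = (-162/41 - 1/41*16384 + 768/41)/(34984*(1/20625) + 11114*(1/22998)) = (-162/41 - 16384/41 + 768/41)/(34984/20625 + 5557/11499) = -15778/(41*172298047/79055625) = -15778/41*79055625/172298047 = -1247339651250/7064219927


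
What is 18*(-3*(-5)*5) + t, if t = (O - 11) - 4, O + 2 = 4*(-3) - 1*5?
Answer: 1316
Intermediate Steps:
O = -19 (O = -2 + (4*(-3) - 1*5) = -2 + (-12 - 5) = -2 - 17 = -19)
t = -34 (t = (-19 - 11) - 4 = -30 - 4 = -34)
18*(-3*(-5)*5) + t = 18*(-3*(-5)*5) - 34 = 18*(15*5) - 34 = 18*75 - 34 = 1350 - 34 = 1316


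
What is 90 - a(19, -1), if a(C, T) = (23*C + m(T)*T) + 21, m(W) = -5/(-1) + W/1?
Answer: -364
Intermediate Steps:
m(W) = 5 + W (m(W) = -5*(-1) + W*1 = 5 + W)
a(C, T) = 21 + 23*C + T*(5 + T) (a(C, T) = (23*C + (5 + T)*T) + 21 = (23*C + T*(5 + T)) + 21 = 21 + 23*C + T*(5 + T))
90 - a(19, -1) = 90 - (21 + 23*19 - (5 - 1)) = 90 - (21 + 437 - 1*4) = 90 - (21 + 437 - 4) = 90 - 1*454 = 90 - 454 = -364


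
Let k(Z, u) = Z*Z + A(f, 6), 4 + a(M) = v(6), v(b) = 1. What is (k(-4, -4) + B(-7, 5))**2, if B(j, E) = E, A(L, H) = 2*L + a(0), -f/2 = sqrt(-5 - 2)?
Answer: 212 - 144*I*sqrt(7) ≈ 212.0 - 380.99*I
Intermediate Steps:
a(M) = -3 (a(M) = -4 + 1 = -3)
f = -2*I*sqrt(7) (f = -2*sqrt(-5 - 2) = -2*I*sqrt(7) ≈ -5.2915*I)
A(L, H) = -3 + 2*L (A(L, H) = 2*L - 3 = -3 + 2*L)
k(Z, u) = -3 + Z**2 - 4*I*sqrt(7) (k(Z, u) = Z*Z + (-3 + 2*(-2*I*sqrt(7))) = Z**2 + (-3 - 4*I*sqrt(7)) = -3 + Z**2 - 4*I*sqrt(7))
(k(-4, -4) + B(-7, 5))**2 = ((-3 + (-4)**2 - 4*I*sqrt(7)) + 5)**2 = ((-3 + 16 - 4*I*sqrt(7)) + 5)**2 = ((13 - 4*I*sqrt(7)) + 5)**2 = (18 - 4*I*sqrt(7))**2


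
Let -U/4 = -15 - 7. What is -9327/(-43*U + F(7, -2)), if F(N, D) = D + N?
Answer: 9327/3779 ≈ 2.4681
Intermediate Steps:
U = 88 (U = -4*(-15 - 7) = -4*(-22) = 88)
-9327/(-43*U + F(7, -2)) = -9327/(-43*88 + (-2 + 7)) = -9327/(-3784 + 5) = -9327/(-3779) = -9327*(-1/3779) = 9327/3779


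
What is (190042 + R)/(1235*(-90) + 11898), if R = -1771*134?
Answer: 11818/24813 ≈ 0.47628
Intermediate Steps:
R = -237314
(190042 + R)/(1235*(-90) + 11898) = (190042 - 237314)/(1235*(-90) + 11898) = -47272/(-111150 + 11898) = -47272/(-99252) = -47272*(-1/99252) = 11818/24813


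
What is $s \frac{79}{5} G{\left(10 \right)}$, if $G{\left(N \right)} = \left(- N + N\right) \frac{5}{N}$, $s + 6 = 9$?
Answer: $0$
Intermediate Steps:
$s = 3$ ($s = -6 + 9 = 3$)
$G{\left(N \right)} = 0$ ($G{\left(N \right)} = 0 \frac{5}{N} = 0$)
$s \frac{79}{5} G{\left(10 \right)} = 3 \cdot \frac{79}{5} \cdot 0 = \frac{237}{5} \cdot 0 = 0$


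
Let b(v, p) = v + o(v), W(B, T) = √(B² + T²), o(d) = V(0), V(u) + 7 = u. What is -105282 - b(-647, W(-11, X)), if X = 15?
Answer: -104628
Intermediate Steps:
V(u) = -7 + u
o(d) = -7 (o(d) = -7 + 0 = -7)
b(v, p) = -7 + v (b(v, p) = v - 7 = -7 + v)
-105282 - b(-647, W(-11, X)) = -105282 - (-7 - 647) = -105282 - 1*(-654) = -105282 + 654 = -104628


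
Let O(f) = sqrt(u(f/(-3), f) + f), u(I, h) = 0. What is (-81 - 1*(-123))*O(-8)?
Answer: 84*I*sqrt(2) ≈ 118.79*I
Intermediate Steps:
O(f) = sqrt(f) (O(f) = sqrt(0 + f) = sqrt(f))
(-81 - 1*(-123))*O(-8) = (-81 - 1*(-123))*sqrt(-8) = (-81 + 123)*(2*I*sqrt(2)) = 42*(2*I*sqrt(2)) = 84*I*sqrt(2)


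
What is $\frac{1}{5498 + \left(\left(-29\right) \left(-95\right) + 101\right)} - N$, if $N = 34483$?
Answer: $- \frac{288070981}{8354} \approx -34483.0$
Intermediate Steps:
$\frac{1}{5498 + \left(\left(-29\right) \left(-95\right) + 101\right)} - N = \frac{1}{5498 + \left(\left(-29\right) \left(-95\right) + 101\right)} - 34483 = \frac{1}{5498 + \left(2755 + 101\right)} - 34483 = \frac{1}{5498 + 2856} - 34483 = \frac{1}{8354} - 34483 = - \frac{288070981}{8354}$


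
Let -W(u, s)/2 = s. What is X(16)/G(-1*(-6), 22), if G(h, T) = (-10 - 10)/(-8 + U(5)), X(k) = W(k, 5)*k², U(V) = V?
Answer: -384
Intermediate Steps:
W(u, s) = -2*s
X(k) = -10*k² (X(k) = (-2*5)*k² = -10*k²)
G(h, T) = 20/3 (G(h, T) = (-10 - 10)/(-8 + 5) = -20/(-3) = -20*(-⅓) = 20/3)
X(16)/G(-1*(-6), 22) = (-10*16²)/(20/3) = -10*256*(3/20) = -2560*3/20 = -384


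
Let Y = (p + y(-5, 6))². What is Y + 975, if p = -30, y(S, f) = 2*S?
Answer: 2575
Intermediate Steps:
Y = 1600 (Y = (-30 + 2*(-5))² = (-30 - 10)² = (-40)² = 1600)
Y + 975 = 1600 + 975 = 2575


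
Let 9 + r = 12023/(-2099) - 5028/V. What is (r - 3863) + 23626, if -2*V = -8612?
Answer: 89240067433/4519147 ≈ 19747.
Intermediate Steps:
V = 4306 (V = -½*(-8612) = 4306)
r = -71834728/4519147 (r = -9 + (12023/(-2099) - 5028/4306) = -9 + (12023*(-1/2099) - 5028*1/4306) = -9 + (-12023/2099 - 2514/2153) = -9 - 31162405/4519147 = -71834728/4519147 ≈ -15.896)
(r - 3863) + 23626 = (-71834728/4519147 - 3863) + 23626 = -17529299589/4519147 + 23626 = 89240067433/4519147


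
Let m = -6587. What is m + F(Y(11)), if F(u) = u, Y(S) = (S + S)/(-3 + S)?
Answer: -26337/4 ≈ -6584.3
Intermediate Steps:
Y(S) = 2*S/(-3 + S) (Y(S) = (2*S)/(-3 + S) = 2*S/(-3 + S))
m + F(Y(11)) = -6587 + 2*11/(-3 + 11) = -6587 + 2*11/8 = -6587 + 2*11*(1/8) = -6587 + 11/4 = -26337/4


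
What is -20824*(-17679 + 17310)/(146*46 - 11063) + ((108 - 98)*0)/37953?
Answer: -853784/483 ≈ -1767.7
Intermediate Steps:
-20824*(-17679 + 17310)/(146*46 - 11063) + ((108 - 98)*0)/37953 = -20824*(-369/(6716 - 11063)) + (10*0)*(1/37953) = -20824/((-4347*(-1/369))) + 0*(1/37953) = -20824/483/41 + 0 = -20824*41/483 + 0 = -853784/483 + 0 = -853784/483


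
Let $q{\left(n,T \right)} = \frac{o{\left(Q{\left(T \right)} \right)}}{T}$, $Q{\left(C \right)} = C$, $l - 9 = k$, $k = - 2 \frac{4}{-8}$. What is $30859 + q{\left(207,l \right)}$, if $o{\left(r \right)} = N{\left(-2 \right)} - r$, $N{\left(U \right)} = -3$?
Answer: $\frac{308577}{10} \approx 30858.0$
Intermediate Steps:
$k = 1$ ($k = - 2 \cdot 4 \left(- \frac{1}{8}\right) = \left(-2\right) \left(- \frac{1}{2}\right) = 1$)
$l = 10$ ($l = 9 + 1 = 10$)
$o{\left(r \right)} = -3 - r$
$q{\left(n,T \right)} = \frac{-3 - T}{T}$
$30859 + q{\left(207,l \right)} = 30859 + \frac{-3 - 10}{10} = 30859 + \frac{1}{10} \left(-13\right) = 30859 - \frac{13}{10} = \frac{308577}{10}$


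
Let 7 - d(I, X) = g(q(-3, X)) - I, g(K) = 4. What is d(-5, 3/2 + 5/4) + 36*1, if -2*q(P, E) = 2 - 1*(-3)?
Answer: 34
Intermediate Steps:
q(P, E) = -5/2 (q(P, E) = -(2 - 1*(-3))/2 = -(2 + 3)/2 = -½*5 = -5/2)
d(I, X) = 3 + I (d(I, X) = 7 - (4 - I) = 7 + (-4 + I) = 3 + I)
d(-5, 3/2 + 5/4) + 36*1 = (3 - 5) + 36*1 = -2 + 36 = 34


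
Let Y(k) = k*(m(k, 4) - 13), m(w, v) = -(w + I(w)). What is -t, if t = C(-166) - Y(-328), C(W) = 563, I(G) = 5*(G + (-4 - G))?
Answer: -110443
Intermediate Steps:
I(G) = -20 (I(G) = 5*(-4) = -20)
m(w, v) = 20 - w (m(w, v) = -(w - 20) = -(-20 + w) = 20 - w)
Y(k) = k*(7 - k) (Y(k) = k*((20 - k) - 13) = k*(7 - k))
t = 110443 (t = 563 - (-328)*(7 - 1*(-328)) = 563 - (-328)*(7 + 328) = 563 - (-328)*335 = 563 - 1*(-109880) = 563 + 109880 = 110443)
-t = -1*110443 = -110443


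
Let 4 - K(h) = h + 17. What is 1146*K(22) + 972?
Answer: -39138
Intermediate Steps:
K(h) = -13 - h (K(h) = 4 - (h + 17) = 4 - (17 + h) = 4 + (-17 - h) = -13 - h)
1146*K(22) + 972 = 1146*(-13 - 1*22) + 972 = 1146*(-13 - 22) + 972 = 1146*(-35) + 972 = -40110 + 972 = -39138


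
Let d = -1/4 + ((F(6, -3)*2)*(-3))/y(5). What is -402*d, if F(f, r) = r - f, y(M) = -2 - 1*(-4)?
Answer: -21507/2 ≈ -10754.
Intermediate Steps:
y(M) = 2 (y(M) = -2 + 4 = 2)
d = 107/4 (d = -1/4 + (((-3 - 1*6)*2)*(-3))/2 = -1*¼ + (((-3 - 6)*2)*(-3))*(½) = -¼ + (-9*2*(-3))*(½) = -¼ - 18*(-3)*(½) = -¼ + 54*(½) = -¼ + 27 = 107/4 ≈ 26.750)
-402*d = -402*107/4 = -21507/2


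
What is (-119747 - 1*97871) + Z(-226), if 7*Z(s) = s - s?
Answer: -217618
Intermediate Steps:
Z(s) = 0 (Z(s) = (s - s)/7 = (⅐)*0 = 0)
(-119747 - 1*97871) + Z(-226) = (-119747 - 1*97871) + 0 = (-119747 - 97871) + 0 = -217618 + 0 = -217618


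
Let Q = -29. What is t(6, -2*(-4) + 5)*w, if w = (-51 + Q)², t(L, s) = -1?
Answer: -6400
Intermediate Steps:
w = 6400 (w = (-51 - 29)² = (-80)² = 6400)
t(6, -2*(-4) + 5)*w = -1*6400 = -6400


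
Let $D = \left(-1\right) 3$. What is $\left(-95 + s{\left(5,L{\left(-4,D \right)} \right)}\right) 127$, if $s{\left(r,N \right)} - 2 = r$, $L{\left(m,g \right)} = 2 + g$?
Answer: $-11176$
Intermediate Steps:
$D = -3$
$s{\left(r,N \right)} = 2 + r$
$\left(-95 + s{\left(5,L{\left(-4,D \right)} \right)}\right) 127 = \left(-95 + \left(2 + 5\right)\right) 127 = \left(-95 + 7\right) 127 = \left(-88\right) 127 = -11176$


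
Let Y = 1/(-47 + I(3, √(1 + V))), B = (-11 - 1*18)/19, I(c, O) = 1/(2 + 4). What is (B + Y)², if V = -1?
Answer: 68277169/28504921 ≈ 2.3953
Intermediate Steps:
I(c, O) = ⅙ (I(c, O) = 1/6 = ⅙)
B = -29/19 (B = (-11 - 18)*(1/19) = -29*1/19 = -29/19 ≈ -1.5263)
Y = -6/281 (Y = 1/(-47 + ⅙) = 1/(-281/6) = -6/281 ≈ -0.021352)
(B + Y)² = (-29/19 - 6/281)² = (-8263/5339)² = 68277169/28504921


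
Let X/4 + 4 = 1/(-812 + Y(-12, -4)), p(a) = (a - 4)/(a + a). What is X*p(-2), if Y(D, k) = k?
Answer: -3265/136 ≈ -24.007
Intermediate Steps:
p(a) = (-4 + a)/(2*a) (p(a) = (-4 + a)/((2*a)) = (-4 + a)*(1/(2*a)) = (-4 + a)/(2*a))
X = -3265/204 (X = -16 + 4/(-812 - 4) = -16 + 4/(-816) = -16 + 4*(-1/816) = -16 - 1/204 = -3265/204 ≈ -16.005)
X*p(-2) = -3265*(-4 - 2)/(408*(-2)) = -3265*(-1)*(-6)/(408*2) = -3265/204*3/2 = -3265/136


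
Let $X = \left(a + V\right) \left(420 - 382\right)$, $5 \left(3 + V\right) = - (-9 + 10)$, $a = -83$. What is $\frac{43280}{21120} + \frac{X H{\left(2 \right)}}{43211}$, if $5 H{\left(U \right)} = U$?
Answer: $\frac{575781191}{285192600} \approx 2.0189$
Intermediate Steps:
$H{\left(U \right)} = \frac{U}{5}$
$V = - \frac{16}{5}$ ($V = -3 + \frac{\left(-1\right) \left(-9 + 10\right)}{5} = -3 + \frac{\left(-1\right) 1}{5} = -3 + \frac{1}{5} \left(-1\right) = -3 - \frac{1}{5} = - \frac{16}{5} \approx -3.2$)
$X = - \frac{16378}{5}$ ($X = \left(-83 - \frac{16}{5}\right) \left(420 - 382\right) = \left(- \frac{431}{5}\right) 38 = - \frac{16378}{5} \approx -3275.6$)
$\frac{43280}{21120} + \frac{X H{\left(2 \right)}}{43211} = \frac{43280}{21120} + \frac{\left(- \frac{16378}{5}\right) \frac{1}{5} \cdot 2}{43211} = 43280 \cdot \frac{1}{21120} + \left(- \frac{16378}{5}\right) \frac{2}{5} \cdot \frac{1}{43211} = \frac{541}{264} - \frac{32756}{1080275} = \frac{575781191}{285192600}$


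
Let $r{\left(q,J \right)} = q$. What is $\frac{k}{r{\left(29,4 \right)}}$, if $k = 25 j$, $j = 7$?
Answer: $\frac{175}{29} \approx 6.0345$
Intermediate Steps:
$k = 175$ ($k = 25 \cdot 7 = 175$)
$\frac{k}{r{\left(29,4 \right)}} = \frac{175}{29}$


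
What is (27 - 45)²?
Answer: 324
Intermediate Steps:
(27 - 45)² = (-18)² = 324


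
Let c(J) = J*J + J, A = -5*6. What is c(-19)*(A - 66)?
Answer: -32832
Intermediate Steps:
A = -30
c(J) = J + J**2 (c(J) = J**2 + J = J + J**2)
c(-19)*(A - 66) = (-19*(1 - 19))*(-30 - 66) = -19*(-18)*(-96) = 342*(-96) = -32832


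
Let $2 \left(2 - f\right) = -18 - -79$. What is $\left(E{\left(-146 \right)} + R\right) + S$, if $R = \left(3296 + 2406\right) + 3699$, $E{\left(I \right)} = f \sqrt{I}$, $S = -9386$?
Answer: $15 - \frac{57 i \sqrt{146}}{2} \approx 15.0 - 344.37 i$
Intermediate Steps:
$f = - \frac{57}{2}$ ($f = 2 - \frac{-18 - -79}{2} = 2 - \frac{-18 + 79}{2} = 2 - \frac{61}{2} = - \frac{57}{2} \approx -28.5$)
$E{\left(I \right)} = - \frac{57 \sqrt{I}}{2}$
$R = 9401$ ($R = 5702 + 3699 = 9401$)
$\left(E{\left(-146 \right)} + R\right) + S = \left(- \frac{57 \sqrt{-146}}{2} + 9401\right) - 9386 = \left(- \frac{57 i \sqrt{146}}{2} + 9401\right) - 9386 = \left(9401 - \frac{57 i \sqrt{146}}{2}\right) - 9386 = 15 - \frac{57 i \sqrt{146}}{2}$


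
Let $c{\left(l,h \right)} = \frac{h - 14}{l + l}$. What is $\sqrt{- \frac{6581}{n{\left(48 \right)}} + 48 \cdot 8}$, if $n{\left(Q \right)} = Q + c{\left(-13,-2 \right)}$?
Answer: $\frac{\sqrt{24827330}}{316} \approx 15.768$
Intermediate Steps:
$c{\left(l,h \right)} = \frac{-14 + h}{2 l}$
$n{\left(Q \right)} = \frac{8}{13} + Q$ ($n{\left(Q \right)} = Q + \frac{-14 - 2}{2 \left(-13\right)} = Q + \frac{1}{2} \left(- \frac{1}{13}\right) \left(-16\right) = Q + \frac{8}{13} = \frac{8}{13} + Q$)
$\sqrt{- \frac{6581}{n{\left(48 \right)}} + 48 \cdot 8} = \sqrt{- \frac{6581}{\frac{8}{13} + 48} + 48 \cdot 8} = \sqrt{- \frac{6581}{\frac{632}{13}} + 384} = \sqrt{\left(-6581\right) \frac{13}{632} + 384} = \sqrt{- \frac{85553}{632} + 384} = \sqrt{\frac{157135}{632}} = \frac{\sqrt{24827330}}{316}$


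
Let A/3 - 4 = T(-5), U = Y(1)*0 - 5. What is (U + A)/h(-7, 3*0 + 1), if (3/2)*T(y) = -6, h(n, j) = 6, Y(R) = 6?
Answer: -⅚ ≈ -0.83333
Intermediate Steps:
U = -5 (U = 6*0 - 5 = 0 - 5 = -5)
T(y) = -4 (T(y) = (⅔)*(-6) = -4)
A = 0 (A = 12 + 3*(-4) = 12 - 12 = 0)
(U + A)/h(-7, 3*0 + 1) = (-5 + 0)/6 = (⅙)*(-5) = -⅚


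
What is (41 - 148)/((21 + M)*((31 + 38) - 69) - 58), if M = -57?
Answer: 107/58 ≈ 1.8448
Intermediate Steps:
(41 - 148)/((21 + M)*((31 + 38) - 69) - 58) = (41 - 148)/((21 - 57)*((31 + 38) - 69) - 58) = -107/(-36*(69 - 69) - 58) = -107/(-36*0 - 58) = -107/(0 - 58) = -107/(-58) = -1/58*(-107) = 107/58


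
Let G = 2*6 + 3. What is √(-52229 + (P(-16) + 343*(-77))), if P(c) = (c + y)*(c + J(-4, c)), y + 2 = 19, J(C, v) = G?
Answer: I*√78641 ≈ 280.43*I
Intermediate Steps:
G = 15 (G = 12 + 3 = 15)
J(C, v) = 15
y = 17 (y = -2 + 19 = 17)
P(c) = (15 + c)*(17 + c) (P(c) = (c + 17)*(c + 15) = (17 + c)*(15 + c) = (15 + c)*(17 + c))
√(-52229 + (P(-16) + 343*(-77))) = √(-52229 + ((255 + (-16)² + 32*(-16)) + 343*(-77))) = √(-52229 + ((255 + 256 - 512) - 26411)) = √(-52229 + (-1 - 26411)) = √(-52229 - 26412) = √(-78641) = I*√78641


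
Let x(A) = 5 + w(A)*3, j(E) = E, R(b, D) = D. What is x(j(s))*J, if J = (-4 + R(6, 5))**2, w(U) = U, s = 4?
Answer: 17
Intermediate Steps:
x(A) = 5 + 3*A (x(A) = 5 + A*3 = 5 + 3*A)
J = 1 (J = (-4 + 5)**2 = 1**2 = 1)
x(j(s))*J = (5 + 3*4)*1 = (5 + 12)*1 = 17*1 = 17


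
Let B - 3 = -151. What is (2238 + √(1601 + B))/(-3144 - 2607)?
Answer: -746/1917 - √1453/5751 ≈ -0.39578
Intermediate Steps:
B = -148 (B = 3 - 151 = -148)
(2238 + √(1601 + B))/(-3144 - 2607) = (2238 + √(1601 - 148))/(-3144 - 2607) = (2238 + √1453)/(-5751) = (2238 + √1453)*(-1/5751) = -746/1917 - √1453/5751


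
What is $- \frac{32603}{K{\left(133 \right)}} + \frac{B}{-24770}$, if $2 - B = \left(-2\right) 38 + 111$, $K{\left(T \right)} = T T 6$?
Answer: $- \frac{201018472}{657234795} \approx -0.30585$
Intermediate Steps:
$K{\left(T \right)} = 6 T^{2}$ ($K{\left(T \right)} = T^{2} \cdot 6 = 6 T^{2}$)
$B = -33$ ($B = 2 - \left(\left(-2\right) 38 + 111\right) = 2 - \left(-76 + 111\right) = 2 - 35 = -33$)
$- \frac{32603}{K{\left(133 \right)}} + \frac{B}{-24770} = - \frac{32603}{6 \cdot 133^{2}} - \frac{33}{-24770} = - \frac{32603}{6 \cdot 17689} - - \frac{33}{24770} = - \frac{32603}{106134} + \frac{33}{24770} = - \frac{201018472}{657234795}$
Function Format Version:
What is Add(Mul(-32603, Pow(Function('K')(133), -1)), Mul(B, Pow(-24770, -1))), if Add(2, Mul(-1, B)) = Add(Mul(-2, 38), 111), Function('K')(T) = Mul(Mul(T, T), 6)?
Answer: Rational(-201018472, 657234795) ≈ -0.30585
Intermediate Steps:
Function('K')(T) = Mul(6, Pow(T, 2)) (Function('K')(T) = Mul(Pow(T, 2), 6) = Mul(6, Pow(T, 2)))
B = -33 (B = Add(2, Mul(-1, Add(Mul(-2, 38), 111))) = Add(2, Mul(-1, Add(-76, 111))) = Add(2, Mul(-1, 35)) = Add(2, -35) = -33)
Add(Mul(-32603, Pow(Function('K')(133), -1)), Mul(B, Pow(-24770, -1))) = Add(Mul(-32603, Pow(Mul(6, Pow(133, 2)), -1)), Mul(-33, Pow(-24770, -1))) = Add(Mul(-32603, Pow(Mul(6, 17689), -1)), Mul(-33, Rational(-1, 24770))) = Add(Mul(-32603, Pow(106134, -1)), Rational(33, 24770)) = Add(Mul(-32603, Rational(1, 106134)), Rational(33, 24770)) = Add(Rational(-32603, 106134), Rational(33, 24770)) = Rational(-201018472, 657234795)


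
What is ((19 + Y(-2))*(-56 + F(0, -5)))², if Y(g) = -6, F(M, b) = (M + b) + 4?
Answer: 549081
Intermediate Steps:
F(M, b) = 4 + M + b
((19 + Y(-2))*(-56 + F(0, -5)))² = ((19 - 6)*(-56 + (4 + 0 - 5)))² = (13*(-56 - 1))² = (13*(-57))² = (-741)² = 549081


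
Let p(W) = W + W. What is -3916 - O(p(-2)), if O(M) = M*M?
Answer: -3932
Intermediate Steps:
p(W) = 2*W
O(M) = M²
-3916 - O(p(-2)) = -3916 - (2*(-2))² = -3916 - 1*(-4)² = -3916 - 1*16 = -3916 - 16 = -3932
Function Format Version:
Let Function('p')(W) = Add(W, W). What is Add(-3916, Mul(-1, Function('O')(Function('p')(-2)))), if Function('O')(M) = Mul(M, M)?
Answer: -3932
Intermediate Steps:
Function('p')(W) = Mul(2, W)
Function('O')(M) = Pow(M, 2)
Add(-3916, Mul(-1, Function('O')(Function('p')(-2)))) = Add(-3916, Mul(-1, Pow(Mul(2, -2), 2))) = Add(-3916, Mul(-1, Pow(-4, 2))) = Add(-3916, Mul(-1, 16)) = Add(-3916, -16) = -3932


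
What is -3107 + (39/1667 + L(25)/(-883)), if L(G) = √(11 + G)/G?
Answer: -114333719752/36799025 ≈ -3107.0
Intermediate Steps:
L(G) = √(11 + G)/G
-3107 + (39/1667 + L(25)/(-883)) = -3107 + (39/1667 + (√(11 + 25)/25)/(-883)) = -3107 + (39*(1/1667) + (√36/25)*(-1/883)) = -3107 + (39/1667 + ((1/25)*6)*(-1/883)) = -3107 + (39/1667 + (6/25)*(-1/883)) = -3107 + (39/1667 - 6/22075) = -3107 + 850923/36799025 = -114333719752/36799025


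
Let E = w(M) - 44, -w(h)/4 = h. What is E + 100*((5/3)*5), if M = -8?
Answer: 2464/3 ≈ 821.33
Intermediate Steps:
w(h) = -4*h
E = -12 (E = -4*(-8) - 44 = 32 - 44 = -12)
E + 100*((5/3)*5) = -12 + 100*((5/3)*5) = -12 + 100*(25/3) = -12 + 2500/3 = 2464/3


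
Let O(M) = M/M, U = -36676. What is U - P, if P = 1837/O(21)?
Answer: -38513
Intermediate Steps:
O(M) = 1
P = 1837 (P = 1837/1 = 1837*1 = 1837)
U - P = -36676 - 1*1837 = -36676 - 1837 = -38513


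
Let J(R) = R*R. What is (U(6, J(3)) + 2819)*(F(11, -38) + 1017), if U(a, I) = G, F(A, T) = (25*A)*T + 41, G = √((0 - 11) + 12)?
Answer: -26485440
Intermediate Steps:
J(R) = R²
G = 1 (G = √(-11 + 12) = √1 = 1)
F(A, T) = 41 + 25*A*T (F(A, T) = 25*A*T + 41 = 41 + 25*A*T)
U(a, I) = 1
(U(6, J(3)) + 2819)*(F(11, -38) + 1017) = (1 + 2819)*((41 + 25*11*(-38)) + 1017) = 2820*((41 - 10450) + 1017) = 2820*(-10409 + 1017) = 2820*(-9392) = -26485440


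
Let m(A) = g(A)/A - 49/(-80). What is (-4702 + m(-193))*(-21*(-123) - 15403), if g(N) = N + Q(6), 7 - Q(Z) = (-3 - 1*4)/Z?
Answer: 139561025669/2316 ≈ 6.0260e+7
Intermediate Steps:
Q(Z) = 7 + 7/Z (Q(Z) = 7 - (-3 - 1*4)/Z = 7 - (-3 - 4)/Z = 7 - (-7)/Z = 7 + 7/Z)
g(N) = 49/6 + N (g(N) = N + (7 + 7/6) = N + 49/6 = 49/6 + N)
m(A) = 49/80 + (49/6 + A)/A (m(A) = (49/6 + A)/A - 49/(-80) = (49/6 + A)/A - 49*(-1/80) = (49/6 + A)/A + 49/80 = 49/80 + (49/6 + A)/A)
(-4702 + m(-193))*(-21*(-123) - 15403) = (-4702 + (1/240)*(1960 + 387*(-193))/(-193))*(-21*(-123) - 15403) = (-4702 + (1/240)*(-1/193)*(1960 - 74691))*(2583 - 15403) = (-4702 + (1/240)*(-1/193)*(-72731))*(-12820) = (-4702 + 72731/46320)*(-12820) = -217723909/46320*(-12820) = 139561025669/2316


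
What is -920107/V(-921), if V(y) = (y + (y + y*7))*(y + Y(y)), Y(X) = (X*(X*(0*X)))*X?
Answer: -920107/7634169 ≈ -0.12052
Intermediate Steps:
Y(X) = 0 (Y(X) = (X*(X*0))*X = (X*0)*X = 0*X = 0)
V(y) = 9*y² (V(y) = (y + (y + y*7))*(y + 0) = (y + (y + 7*y))*y = (y + 8*y)*y = (9*y)*y = 9*y²)
-920107/V(-921) = -920107/(9*(-921)²) = -920107/(9*848241) = -920107/7634169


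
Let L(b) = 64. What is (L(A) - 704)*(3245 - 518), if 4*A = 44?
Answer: -1745280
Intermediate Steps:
A = 11 (A = (¼)*44 = 11)
(L(A) - 704)*(3245 - 518) = (64 - 704)*(3245 - 518) = -640*2727 = -1745280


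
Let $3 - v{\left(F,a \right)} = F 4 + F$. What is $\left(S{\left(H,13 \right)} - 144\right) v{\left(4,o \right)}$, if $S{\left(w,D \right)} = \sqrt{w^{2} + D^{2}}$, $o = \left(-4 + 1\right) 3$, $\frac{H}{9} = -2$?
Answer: $2448 - 17 \sqrt{493} \approx 2070.5$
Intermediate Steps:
$H = -18$ ($H = 9 \left(-2\right) = -18$)
$o = -9$ ($o = \left(-3\right) 3 = -9$)
$S{\left(w,D \right)} = \sqrt{D^{2} + w^{2}}$
$v{\left(F,a \right)} = 3 - 5 F$ ($v{\left(F,a \right)} = 3 - \left(F 4 + F\right) = 3 - \left(4 F + F\right) = 3 - 5 F$)
$\left(S{\left(H,13 \right)} - 144\right) v{\left(4,o \right)} = \left(\sqrt{13^{2} + \left(-18\right)^{2}} - 144\right) \left(3 - 20\right) = \left(\sqrt{169 + 324} - 144\right) \left(3 - 20\right) = \left(\sqrt{493} - 144\right) \left(-17\right) = \left(-144 + \sqrt{493}\right) \left(-17\right) = 2448 - 17 \sqrt{493}$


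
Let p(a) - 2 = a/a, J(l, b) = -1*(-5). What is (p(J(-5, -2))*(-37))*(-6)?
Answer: 666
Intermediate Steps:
J(l, b) = 5
p(a) = 3 (p(a) = 2 + a/a = 2 + 1 = 3)
(p(J(-5, -2))*(-37))*(-6) = (3*(-37))*(-6) = -111*(-6) = 666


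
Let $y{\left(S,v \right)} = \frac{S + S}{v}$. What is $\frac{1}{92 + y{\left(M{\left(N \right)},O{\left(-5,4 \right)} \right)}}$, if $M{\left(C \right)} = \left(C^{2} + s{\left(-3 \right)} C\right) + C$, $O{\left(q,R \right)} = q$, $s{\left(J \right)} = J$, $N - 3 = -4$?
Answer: $\frac{5}{454} \approx 0.011013$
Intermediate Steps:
$N = -1$ ($N = 3 - 4 = -1$)
$M{\left(C \right)} = C^{2} - 2 C$ ($M{\left(C \right)} = \left(C^{2} - 3 C\right) + C = C^{2} - 2 C$)
$y{\left(S,v \right)} = \frac{2 S}{v}$
$\frac{1}{92 + y{\left(M{\left(N \right)},O{\left(-5,4 \right)} \right)}} = \frac{1}{92 + \frac{2 \left(- (-2 - 1)\right)}{-5}} = \frac{1}{92 + 2 \left(\left(-1\right) \left(-3\right)\right) \left(- \frac{1}{5}\right)} = \frac{1}{92 + 2 \cdot 3 \left(- \frac{1}{5}\right)} = \frac{1}{92 - \frac{6}{5}} = \frac{1}{\frac{454}{5}} = \frac{5}{454}$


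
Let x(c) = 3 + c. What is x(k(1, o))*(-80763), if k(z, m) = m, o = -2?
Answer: -80763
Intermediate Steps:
x(k(1, o))*(-80763) = (3 - 2)*(-80763) = 1*(-80763) = -80763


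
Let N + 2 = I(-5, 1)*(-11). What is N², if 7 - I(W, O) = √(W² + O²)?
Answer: 9387 - 1738*√26 ≈ 524.90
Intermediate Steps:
I(W, O) = 7 - √(O² + W²) (I(W, O) = 7 - √(W² + O²) = 7 - √(O² + W²))
N = -79 + 11*√26 (N = -2 + (7 - √(1² + (-5)²))*(-11) = -2 + (7 - √(1 + 25))*(-11) = -2 + (7 - √26)*(-11) = -2 + (-77 + 11*√26) = -79 + 11*√26 ≈ -22.911)
N² = (-79 + 11*√26)²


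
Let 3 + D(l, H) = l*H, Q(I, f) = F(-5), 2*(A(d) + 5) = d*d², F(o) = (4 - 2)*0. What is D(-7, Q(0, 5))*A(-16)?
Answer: 6159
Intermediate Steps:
F(o) = 0 (F(o) = 2*0 = 0)
A(d) = -5 + d³/2 (A(d) = -5 + (d*d²)/2 = -5 + d³/2)
Q(I, f) = 0
D(l, H) = -3 + H*l (D(l, H) = -3 + l*H = -3 + H*l)
D(-7, Q(0, 5))*A(-16) = (-3 + 0*(-7))*(-5 + (½)*(-16)³) = (-3 + 0)*(-5 + (½)*(-4096)) = -3*(-5 - 2048) = -3*(-2053) = 6159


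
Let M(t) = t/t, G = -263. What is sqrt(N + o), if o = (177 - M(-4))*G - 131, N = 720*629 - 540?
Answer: sqrt(405921) ≈ 637.12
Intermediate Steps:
M(t) = 1
N = 452340 (N = 452880 - 540 = 452340)
o = -46419 (o = (177 - 1*1)*(-263) - 131 = (177 - 1)*(-263) - 131 = 176*(-263) - 131 = -46288 - 131 = -46419)
sqrt(N + o) = sqrt(452340 - 46419) = sqrt(405921)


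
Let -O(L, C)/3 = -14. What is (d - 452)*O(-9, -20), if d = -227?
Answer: -28518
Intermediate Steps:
O(L, C) = 42 (O(L, C) = -3*(-14) = 42)
(d - 452)*O(-9, -20) = (-227 - 452)*42 = -679*42 = -28518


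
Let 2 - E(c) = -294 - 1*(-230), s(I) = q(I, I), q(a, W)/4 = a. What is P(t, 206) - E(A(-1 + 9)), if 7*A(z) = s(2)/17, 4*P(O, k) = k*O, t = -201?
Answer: -20835/2 ≈ -10418.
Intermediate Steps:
q(a, W) = 4*a
s(I) = 4*I
P(O, k) = O*k/4 (P(O, k) = (k*O)/4 = (O*k)/4 = O*k/4)
A(z) = 8/119 (A(z) = ((4*2)/17)/7 = (8*(1/17))/7 = (1/7)*(8/17) = 8/119)
E(c) = 66 (E(c) = 2 - (-294 - 1*(-230)) = 2 - (-294 + 230) = 2 - 1*(-64) = 2 + 64 = 66)
P(t, 206) - E(A(-1 + 9)) = (1/4)*(-201)*206 - 1*66 = -20703/2 - 66 = -20835/2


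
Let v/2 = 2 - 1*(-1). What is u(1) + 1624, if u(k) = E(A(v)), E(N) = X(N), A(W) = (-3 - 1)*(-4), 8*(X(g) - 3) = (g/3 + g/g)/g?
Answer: 624787/384 ≈ 1627.0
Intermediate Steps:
v = 6 (v = 2*(2 - 1*(-1)) = 2*(2 + 1) = 2*3 = 6)
X(g) = 3 + (1 + g/3)/(8*g) (X(g) = 3 + ((g/3 + g/g)/g)/8 = 3 + ((g*(⅓) + 1)/g)/8 = 3 + ((g/3 + 1)/g)/8 = 3 + ((1 + g/3)/g)/8 = 3 + (1 + g/3)/(8*g))
A(W) = 16 (A(W) = -4*(-4) = 16)
E(N) = (3 + 73*N)/(24*N)
u(k) = 1171/384 (u(k) = (1/24)*(3 + 73*16)/16 = (1/24)*(1/16)*(3 + 1168) = (1/24)*(1/16)*1171 = 1171/384)
u(1) + 1624 = 1171/384 + 1624 = 624787/384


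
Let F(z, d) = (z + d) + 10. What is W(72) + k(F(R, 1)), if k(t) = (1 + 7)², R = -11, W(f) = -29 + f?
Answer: 107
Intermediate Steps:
F(z, d) = 10 + d + z (F(z, d) = (d + z) + 10 = 10 + d + z)
k(t) = 64 (k(t) = 8² = 64)
W(72) + k(F(R, 1)) = (-29 + 72) + 64 = 43 + 64 = 107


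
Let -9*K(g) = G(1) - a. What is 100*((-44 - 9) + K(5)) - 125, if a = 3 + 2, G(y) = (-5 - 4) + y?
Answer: -47525/9 ≈ -5280.6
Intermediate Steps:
G(y) = -9 + y
a = 5
K(g) = 13/9 (K(g) = -((-9 + 1) - 1*5)/9 = -(-8 - 5)/9 = -⅑*(-13) = 13/9)
100*((-44 - 9) + K(5)) - 125 = 100*((-44 - 9) + 13/9) - 125 = 100*(-53 + 13/9) - 125 = 100*(-464/9) - 125 = -46400/9 - 125 = -47525/9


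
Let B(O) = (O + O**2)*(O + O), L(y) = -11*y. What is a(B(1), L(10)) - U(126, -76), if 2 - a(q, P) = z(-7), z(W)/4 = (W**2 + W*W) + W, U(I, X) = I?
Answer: -488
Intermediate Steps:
B(O) = 2*O*(O + O**2) (B(O) = (O + O**2)*(2*O) = 2*O*(O + O**2))
z(W) = 4*W + 8*W**2 (z(W) = 4*((W**2 + W*W) + W) = 4*((W**2 + W**2) + W) = 4*(2*W**2 + W) = 4*(W + 2*W**2) = 4*W + 8*W**2)
a(q, P) = -362 (a(q, P) = 2 - 4*(-7)*(1 + 2*(-7)) = 2 - 4*(-7)*(1 - 14) = 2 - 4*(-7)*(-13) = 2 - 1*364 = 2 - 364 = -362)
a(B(1), L(10)) - U(126, -76) = -362 - 1*126 = -362 - 126 = -488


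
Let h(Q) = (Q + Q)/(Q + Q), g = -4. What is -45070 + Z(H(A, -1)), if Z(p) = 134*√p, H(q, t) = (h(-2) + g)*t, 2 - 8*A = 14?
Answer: -45070 + 134*√3 ≈ -44838.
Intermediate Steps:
A = -3/2 (A = ¼ - ⅛*14 = ¼ - 7/4 = -3/2 ≈ -1.5000)
h(Q) = 1 (h(Q) = (2*Q)/((2*Q)) = (2*Q)*(1/(2*Q)) = 1)
H(q, t) = -3*t (H(q, t) = (1 - 4)*t = -3*t)
-45070 + Z(H(A, -1)) = -45070 + 134*√(-3*(-1)) = -45070 + 134*√3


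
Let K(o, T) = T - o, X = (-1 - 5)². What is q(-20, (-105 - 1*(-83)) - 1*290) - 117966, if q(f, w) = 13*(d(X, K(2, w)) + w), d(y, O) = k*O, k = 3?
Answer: -134268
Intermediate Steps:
X = 36 (X = (-6)² = 36)
d(y, O) = 3*O
q(f, w) = -78 + 52*w (q(f, w) = 13*(3*(w - 1*2) + w) = 13*(3*(w - 2) + w) = 13*(3*(-2 + w) + w) = 13*((-6 + 3*w) + w) = 13*(-6 + 4*w) = -78 + 52*w)
q(-20, (-105 - 1*(-83)) - 1*290) - 117966 = (-78 + 52*((-105 - 1*(-83)) - 1*290)) - 117966 = (-78 + 52*((-105 + 83) - 290)) - 117966 = (-78 + 52*(-22 - 290)) - 117966 = (-78 + 52*(-312)) - 117966 = (-78 - 16224) - 117966 = -16302 - 117966 = -134268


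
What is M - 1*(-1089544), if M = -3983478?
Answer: -2893934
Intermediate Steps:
M - 1*(-1089544) = -3983478 - 1*(-1089544) = -3983478 + 1089544 = -2893934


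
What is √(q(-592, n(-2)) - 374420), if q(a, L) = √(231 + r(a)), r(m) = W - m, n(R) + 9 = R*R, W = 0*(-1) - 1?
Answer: √(-374420 + √822) ≈ 611.88*I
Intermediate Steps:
W = -1 (W = 0 - 1 = -1)
n(R) = -9 + R² (n(R) = -9 + R*R = -9 + R²)
r(m) = -1 - m
q(a, L) = √(230 - a) (q(a, L) = √(231 + (-1 - a)) = √(230 - a))
√(q(-592, n(-2)) - 374420) = √(√(230 - 1*(-592)) - 374420) = √(√(230 + 592) - 374420) = √(√822 - 374420) = √(-374420 + √822)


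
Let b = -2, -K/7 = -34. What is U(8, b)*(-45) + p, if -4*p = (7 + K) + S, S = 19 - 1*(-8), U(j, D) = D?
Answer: 22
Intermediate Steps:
K = 238 (K = -7*(-34) = 238)
S = 27 (S = 19 + 8 = 27)
p = -68 (p = -((7 + 238) + 27)/4 = -(245 + 27)/4 = -1/4*272 = -68)
U(8, b)*(-45) + p = -2*(-45) - 68 = 90 - 68 = 22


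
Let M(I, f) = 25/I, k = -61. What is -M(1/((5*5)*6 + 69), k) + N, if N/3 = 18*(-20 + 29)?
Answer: -4989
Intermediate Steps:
N = 486 (N = 3*(18*(-20 + 29)) = 3*(18*9) = 3*162 = 486)
-M(1/((5*5)*6 + 69), k) + N = -25/(1/((5*5)*6 + 69)) + 486 = -25/(1/(25*6 + 69)) + 486 = -25/(1/(150 + 69)) + 486 = -25/(1/219) + 486 = -25/1/219 + 486 = -25*219 + 486 = -1*5475 + 486 = -5475 + 486 = -4989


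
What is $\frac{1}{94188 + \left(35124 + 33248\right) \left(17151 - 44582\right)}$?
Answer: $- \frac{1}{1875418144} \approx -5.3321 \cdot 10^{-10}$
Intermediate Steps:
$\frac{1}{94188 + \left(35124 + 33248\right) \left(17151 - 44582\right)} = \frac{1}{94188 + 68372 \left(-27431\right)} = \frac{1}{94188 - 1875512332} = \frac{1}{-1875418144} = - \frac{1}{1875418144}$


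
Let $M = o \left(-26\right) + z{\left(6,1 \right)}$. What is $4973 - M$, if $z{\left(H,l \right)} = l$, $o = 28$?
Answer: $5700$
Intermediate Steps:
$M = -727$ ($M = 28 \left(-26\right) + 1 = -728 + 1 = -727$)
$4973 - M = 4973 - -727 = 4973 + 727 = 5700$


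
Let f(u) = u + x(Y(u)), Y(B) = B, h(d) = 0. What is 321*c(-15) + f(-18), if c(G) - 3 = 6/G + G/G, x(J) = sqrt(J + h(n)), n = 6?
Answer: 5688/5 + 3*I*sqrt(2) ≈ 1137.6 + 4.2426*I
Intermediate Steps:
x(J) = sqrt(J) (x(J) = sqrt(J + 0) = sqrt(J))
f(u) = u + sqrt(u)
c(G) = 4 + 6/G (c(G) = 3 + (6/G + G/G) = 3 + (6/G + 1) = 3 + (1 + 6/G) = 4 + 6/G)
321*c(-15) + f(-18) = 321*(4 + 6/(-15)) + (-18 + sqrt(-18)) = 321*(4 + 6*(-1/15)) + (-18 + 3*I*sqrt(2)) = 321*(4 - 2/5) + (-18 + 3*I*sqrt(2)) = 321*(18/5) + (-18 + 3*I*sqrt(2)) = 5778/5 + (-18 + 3*I*sqrt(2)) = 5688/5 + 3*I*sqrt(2)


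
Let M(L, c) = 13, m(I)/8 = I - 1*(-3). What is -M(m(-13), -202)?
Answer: -13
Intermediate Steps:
m(I) = 24 + 8*I (m(I) = 8*(I - 1*(-3)) = 8*(I + 3) = 8*(3 + I) = 24 + 8*I)
-M(m(-13), -202) = -1*13 = -13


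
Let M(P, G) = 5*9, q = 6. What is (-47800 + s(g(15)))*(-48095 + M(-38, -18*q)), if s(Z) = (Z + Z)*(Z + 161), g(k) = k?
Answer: 2043086000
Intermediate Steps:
M(P, G) = 45
s(Z) = 2*Z*(161 + Z) (s(Z) = (2*Z)*(161 + Z) = 2*Z*(161 + Z))
(-47800 + s(g(15)))*(-48095 + M(-38, -18*q)) = (-47800 + 2*15*(161 + 15))*(-48095 + 45) = (-47800 + 2*15*176)*(-48050) = (-47800 + 5280)*(-48050) = -42520*(-48050) = 2043086000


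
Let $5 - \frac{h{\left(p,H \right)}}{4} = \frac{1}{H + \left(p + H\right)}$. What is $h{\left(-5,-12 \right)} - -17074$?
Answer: $\frac{495730}{29} \approx 17094.0$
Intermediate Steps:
$h{\left(p,H \right)} = 20 - \frac{4}{p + 2 H}$ ($h{\left(p,H \right)} = 20 - \frac{4}{H + \left(p + H\right)} = 20 - \frac{4}{H + \left(H + p\right)} = 20 - \frac{4}{p + 2 H}$)
$h{\left(-5,-12 \right)} - -17074 = \frac{4 \left(-1 + 5 \left(-5\right) + 10 \left(-12\right)\right)}{-5 + 2 \left(-12\right)} - -17074 = \frac{4 \left(-1 - 25 - 120\right)}{-5 - 24} + 17074 = 4 \frac{1}{-29} \left(-146\right) + 17074 = 4 \left(- \frac{1}{29}\right) \left(-146\right) + 17074 = \frac{584}{29} + 17074 = \frac{495730}{29}$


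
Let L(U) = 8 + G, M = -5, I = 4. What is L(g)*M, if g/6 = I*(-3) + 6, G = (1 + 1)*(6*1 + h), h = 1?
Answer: -110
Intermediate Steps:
G = 14 (G = (1 + 1)*(6*1 + 1) = 2*(6 + 1) = 2*7 = 14)
g = -36 (g = 6*(4*(-3) + 6) = 6*(-12 + 6) = 6*(-6) = -36)
L(U) = 22 (L(U) = 8 + 14 = 22)
L(g)*M = 22*(-5) = -110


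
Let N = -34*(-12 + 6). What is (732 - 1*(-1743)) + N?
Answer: 2679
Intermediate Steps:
N = 204 (N = -34*(-6) = 204)
(732 - 1*(-1743)) + N = (732 - 1*(-1743)) + 204 = (732 + 1743) + 204 = 2475 + 204 = 2679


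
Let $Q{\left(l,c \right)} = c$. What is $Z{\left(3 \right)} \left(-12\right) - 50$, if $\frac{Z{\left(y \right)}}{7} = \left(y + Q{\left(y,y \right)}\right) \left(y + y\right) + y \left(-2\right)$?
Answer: $-2570$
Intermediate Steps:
$Z{\left(y \right)} = - 14 y + 28 y^{2}$ ($Z{\left(y \right)} = 7 \left(\left(y + y\right) \left(y + y\right) + y \left(-2\right)\right) = 7 \left(2 y 2 y - 2 y\right) = 7 \left(4 y^{2} - 2 y\right) = 7 \left(- 2 y + 4 y^{2}\right) = - 14 y + 28 y^{2}$)
$Z{\left(3 \right)} \left(-12\right) - 50 = 14 \cdot 3 \left(-1 + 2 \cdot 3\right) \left(-12\right) - 50 = 14 \cdot 3 \left(-1 + 6\right) \left(-12\right) - 50 = 14 \cdot 3 \cdot 5 \left(-12\right) - 50 = 210 \left(-12\right) - 50 = -2520 - 50 = -2570$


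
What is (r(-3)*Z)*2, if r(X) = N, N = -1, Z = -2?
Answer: 4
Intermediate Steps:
r(X) = -1
(r(-3)*Z)*2 = -1*(-2)*2 = 2*2 = 4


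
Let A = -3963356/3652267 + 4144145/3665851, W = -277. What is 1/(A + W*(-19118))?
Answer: 13388666634217/70902175059941558621 ≈ 1.8883e-7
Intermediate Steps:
A = 606451470759/13388666634217 (A = -3963356*1/3652267 + 4144145*(1/3665851) = -3963356/3652267 + 4144145/3665851 = 606451470759/13388666634217 ≈ 0.045296)
1/(A + W*(-19118)) = 1/(606451470759/13388666634217 - 277*(-19118)) = 1/(606451470759/13388666634217 + 5295686) = 1/(70902175059941558621/13388666634217) = 13388666634217/70902175059941558621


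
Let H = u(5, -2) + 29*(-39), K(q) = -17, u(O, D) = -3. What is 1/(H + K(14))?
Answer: -1/1151 ≈ -0.00086881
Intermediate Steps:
H = -1134 (H = -3 + 29*(-39) = -3 - 1131 = -1134)
1/(H + K(14)) = 1/(-1134 - 17) = 1/(-1151) = -1/1151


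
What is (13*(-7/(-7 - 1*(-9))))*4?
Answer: -182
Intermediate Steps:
(13*(-7/(-7 - 1*(-9))))*4 = (13*(-7/(-7 + 9)))*4 = (13*(-7/2))*4 = -91/2*4 = -182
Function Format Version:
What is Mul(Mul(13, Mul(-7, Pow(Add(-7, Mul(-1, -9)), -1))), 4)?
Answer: -182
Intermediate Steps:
Mul(Mul(13, Mul(-7, Pow(Add(-7, Mul(-1, -9)), -1))), 4) = Mul(Mul(13, Mul(-7, Pow(Add(-7, 9), -1))), 4) = Mul(Mul(13, Mul(-7, Pow(2, -1))), 4) = Mul(Mul(13, Mul(-7, Rational(1, 2))), 4) = Mul(Mul(13, Rational(-7, 2)), 4) = Mul(Rational(-91, 2), 4) = -182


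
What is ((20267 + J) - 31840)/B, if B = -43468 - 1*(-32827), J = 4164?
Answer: 7409/10641 ≈ 0.69627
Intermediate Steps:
B = -10641 (B = -43468 + 32827 = -10641)
((20267 + J) - 31840)/B = ((20267 + 4164) - 31840)/(-10641) = (24431 - 31840)*(-1/10641) = -7409*(-1/10641) = 7409/10641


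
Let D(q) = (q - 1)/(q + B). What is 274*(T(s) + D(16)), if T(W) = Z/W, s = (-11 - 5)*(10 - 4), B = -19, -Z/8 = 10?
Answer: -3425/3 ≈ -1141.7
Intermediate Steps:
Z = -80 (Z = -8*10 = -80)
s = -96 (s = -16*6 = -96)
T(W) = -80/W
D(q) = (-1 + q)/(-19 + q) (D(q) = (q - 1)/(q - 19) = (-1 + q)/(-19 + q))
274*(T(s) + D(16)) = 274*(-80/(-96) + (-1 + 16)/(-19 + 16)) = 274*(-80*(-1/96) + 15/(-3)) = 274*(5/6 - 1/3*15) = 274*(5/6 - 5) = 274*(-25/6) = -3425/3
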